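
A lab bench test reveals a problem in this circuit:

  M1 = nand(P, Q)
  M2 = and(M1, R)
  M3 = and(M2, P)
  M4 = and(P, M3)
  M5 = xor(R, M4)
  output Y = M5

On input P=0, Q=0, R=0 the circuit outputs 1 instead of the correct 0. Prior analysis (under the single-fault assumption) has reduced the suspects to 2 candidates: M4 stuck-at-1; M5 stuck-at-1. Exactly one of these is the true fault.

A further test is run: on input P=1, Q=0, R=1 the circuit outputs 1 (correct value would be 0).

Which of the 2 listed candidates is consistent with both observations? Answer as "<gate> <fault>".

M5 stuck-at-1

Evaluate each candidate on input P=1, Q=0, R=1:
  M4 stuck-at-1: M1=1, M2=1, M3=1, M4=1 [stuck-at-1], M5=0 → 0 — eliminated
  M5 stuck-at-1: M1=1, M2=1, M3=1, M4=1, M5=1 [stuck-at-1] → 1 — matches
Only M5 stuck-at-1 reproduces the observed 1.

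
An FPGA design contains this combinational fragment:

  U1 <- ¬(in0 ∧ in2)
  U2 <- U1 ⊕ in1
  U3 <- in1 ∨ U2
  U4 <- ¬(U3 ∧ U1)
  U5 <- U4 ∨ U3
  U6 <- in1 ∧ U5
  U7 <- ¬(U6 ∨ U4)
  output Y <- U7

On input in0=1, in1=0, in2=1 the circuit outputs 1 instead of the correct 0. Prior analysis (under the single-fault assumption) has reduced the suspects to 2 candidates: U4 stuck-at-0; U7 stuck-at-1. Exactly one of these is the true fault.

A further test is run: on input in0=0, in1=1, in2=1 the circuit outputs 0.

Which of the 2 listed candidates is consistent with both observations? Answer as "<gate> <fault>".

Evaluate each candidate on input in0=0, in1=1, in2=1:
  U4 stuck-at-0: U1=1, U2=0, U3=1, U4=0 [stuck-at-0], U5=1, U6=1, U7=0 → 0 — matches
  U7 stuck-at-1: U1=1, U2=0, U3=1, U4=0, U5=1, U6=1, U7=1 [stuck-at-1] → 1 — eliminated
Only U4 stuck-at-0 reproduces the observed 0.

U4 stuck-at-0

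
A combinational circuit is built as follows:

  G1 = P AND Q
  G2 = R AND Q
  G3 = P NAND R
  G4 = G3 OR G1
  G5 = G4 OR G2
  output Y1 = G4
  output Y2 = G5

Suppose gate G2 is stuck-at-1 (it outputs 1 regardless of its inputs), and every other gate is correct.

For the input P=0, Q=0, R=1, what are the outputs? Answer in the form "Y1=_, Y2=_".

Propagate with G2 forced: G1=0, G2=1 [stuck-at-1], G3=1, G4=1, G5=1.
So the outputs are Y1=1, Y2=1. (Same as the fault-free value — the fault is masked on this input.)

Y1=1, Y2=1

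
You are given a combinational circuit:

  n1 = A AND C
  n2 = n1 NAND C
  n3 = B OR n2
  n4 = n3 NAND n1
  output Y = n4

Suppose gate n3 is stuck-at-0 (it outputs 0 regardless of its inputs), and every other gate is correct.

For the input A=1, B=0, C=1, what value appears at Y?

1

Propagate with n3 forced: n1=1, n2=0, n3=0 [stuck-at-0], n4=1.
So Y = 1. (Same as the fault-free value — the fault is masked on this input.)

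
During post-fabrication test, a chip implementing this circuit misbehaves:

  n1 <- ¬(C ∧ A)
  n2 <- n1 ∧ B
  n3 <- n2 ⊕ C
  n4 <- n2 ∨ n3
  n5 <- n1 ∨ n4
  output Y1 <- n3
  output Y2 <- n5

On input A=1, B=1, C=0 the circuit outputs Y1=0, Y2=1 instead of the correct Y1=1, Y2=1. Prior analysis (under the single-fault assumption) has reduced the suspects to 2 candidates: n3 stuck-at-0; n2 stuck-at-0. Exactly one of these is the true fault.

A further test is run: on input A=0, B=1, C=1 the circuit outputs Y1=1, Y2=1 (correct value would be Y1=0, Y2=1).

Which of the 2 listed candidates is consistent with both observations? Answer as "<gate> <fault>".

n2 stuck-at-0

Evaluate each candidate on input A=0, B=1, C=1:
  n3 stuck-at-0: n1=1, n2=1, n3=0 [stuck-at-0], n4=1, n5=1 → Y1=0, Y2=1 — eliminated
  n2 stuck-at-0: n1=1, n2=0 [stuck-at-0], n3=1, n4=1, n5=1 → Y1=1, Y2=1 — matches
Only n2 stuck-at-0 reproduces the observed Y1=1, Y2=1.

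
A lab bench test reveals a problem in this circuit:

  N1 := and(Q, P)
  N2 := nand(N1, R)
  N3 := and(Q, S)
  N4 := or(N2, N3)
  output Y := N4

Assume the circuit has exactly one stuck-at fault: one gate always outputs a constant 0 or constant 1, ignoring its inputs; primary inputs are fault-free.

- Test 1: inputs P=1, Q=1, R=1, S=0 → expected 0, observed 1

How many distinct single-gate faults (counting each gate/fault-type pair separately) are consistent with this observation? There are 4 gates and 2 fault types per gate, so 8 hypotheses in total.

4

Fault-free: N1=1, N2=0, N3=0, N4=0 → 0. Observed 1.
  N1 stuck-at-0: output 1 ✓
  N1 stuck-at-1: output 0 ✗
  N2 stuck-at-0: output 0 ✗
  N2 stuck-at-1: output 1 ✓
  N3 stuck-at-0: output 0 ✗
  N3 stuck-at-1: output 1 ✓
  N4 stuck-at-0: output 0 ✗
  N4 stuck-at-1: output 1 ✓
Consistent faults: {N1 stuck-at-0, N2 stuck-at-1, N3 stuck-at-1, N4 stuck-at-1} — 4 in all.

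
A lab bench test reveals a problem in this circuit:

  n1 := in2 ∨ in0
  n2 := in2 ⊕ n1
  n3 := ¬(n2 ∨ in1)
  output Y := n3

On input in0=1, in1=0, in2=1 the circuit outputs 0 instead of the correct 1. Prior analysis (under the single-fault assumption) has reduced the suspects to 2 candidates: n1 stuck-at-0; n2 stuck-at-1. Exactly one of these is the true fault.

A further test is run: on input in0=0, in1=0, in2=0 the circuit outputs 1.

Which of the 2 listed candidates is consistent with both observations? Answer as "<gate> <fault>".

Evaluate each candidate on input in0=0, in1=0, in2=0:
  n1 stuck-at-0: n1=0 [stuck-at-0], n2=0, n3=1 → 1 — matches
  n2 stuck-at-1: n1=0, n2=1 [stuck-at-1], n3=0 → 0 — eliminated
Only n1 stuck-at-0 reproduces the observed 1.

n1 stuck-at-0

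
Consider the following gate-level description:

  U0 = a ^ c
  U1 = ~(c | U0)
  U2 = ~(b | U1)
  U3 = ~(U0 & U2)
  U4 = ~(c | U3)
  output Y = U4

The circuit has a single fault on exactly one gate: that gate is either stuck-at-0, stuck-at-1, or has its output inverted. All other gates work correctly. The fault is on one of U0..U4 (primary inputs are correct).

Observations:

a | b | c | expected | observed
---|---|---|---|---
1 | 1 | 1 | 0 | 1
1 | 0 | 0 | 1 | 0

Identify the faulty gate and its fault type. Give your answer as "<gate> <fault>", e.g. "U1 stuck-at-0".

Fault-free values for test 1 (a=1, b=1, c=1): U0=0, U1=0, U2=0, U3=1, U4=0, giving Y=0. Observed 1.
Test 1: faults giving observed 1 are {U4 stuck-at-1, U4 inverted output}.
Test 2 (a=1, b=0, c=0): fault-free U0=1, U1=0, U2=1, U3=0, U4=1 → 1; observed 0. Eliminates U4 stuck-at-1.
Only U4 inverted output is consistent with every test.

U4 inverted output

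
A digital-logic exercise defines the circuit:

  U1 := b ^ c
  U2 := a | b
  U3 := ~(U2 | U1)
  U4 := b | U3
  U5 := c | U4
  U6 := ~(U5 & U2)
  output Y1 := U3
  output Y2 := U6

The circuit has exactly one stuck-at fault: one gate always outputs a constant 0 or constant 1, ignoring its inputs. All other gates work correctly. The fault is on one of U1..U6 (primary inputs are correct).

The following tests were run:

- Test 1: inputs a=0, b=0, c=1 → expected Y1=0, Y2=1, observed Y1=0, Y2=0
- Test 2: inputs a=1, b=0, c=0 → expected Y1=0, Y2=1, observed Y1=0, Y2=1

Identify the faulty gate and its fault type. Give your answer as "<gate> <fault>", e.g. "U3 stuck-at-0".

U2 stuck-at-1

Fault-free values for test 1 (a=0, b=0, c=1): U1=1, U2=0, U3=0, U4=0, U5=1, U6=1, giving Y1=0, Y2=1. Observed Y1=0, Y2=0.
Test 1: faults giving observed Y1=0, Y2=0 are {U2 stuck-at-1, U6 stuck-at-0}.
Test 2 (a=1, b=0, c=0): fault-free U1=0, U2=1, U3=0, U4=0, U5=0, U6=1 → Y1=0, Y2=1; observed Y1=0, Y2=1. Eliminates U6 stuck-at-0.
Only U2 stuck-at-1 is consistent with every test.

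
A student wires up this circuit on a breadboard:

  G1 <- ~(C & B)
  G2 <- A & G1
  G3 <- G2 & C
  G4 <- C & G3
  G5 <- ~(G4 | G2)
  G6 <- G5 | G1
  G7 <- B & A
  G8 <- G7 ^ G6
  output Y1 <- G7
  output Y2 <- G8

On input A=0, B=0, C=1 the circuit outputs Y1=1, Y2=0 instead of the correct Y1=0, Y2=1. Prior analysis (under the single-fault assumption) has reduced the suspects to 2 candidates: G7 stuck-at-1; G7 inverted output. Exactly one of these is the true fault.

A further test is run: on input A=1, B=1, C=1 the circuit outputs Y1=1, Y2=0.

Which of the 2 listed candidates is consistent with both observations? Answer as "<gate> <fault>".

Evaluate each candidate on input A=1, B=1, C=1:
  G7 stuck-at-1: G1=0, G2=0, G3=0, G4=0, G5=1, G6=1, G7=1 [stuck-at-1], G8=0 → Y1=1, Y2=0 — matches
  G7 inverted output: G1=0, G2=0, G3=0, G4=0, G5=1, G6=1, G7=0 [inverted output], G8=1 → Y1=0, Y2=1 — eliminated
Only G7 stuck-at-1 reproduces the observed Y1=1, Y2=0.

G7 stuck-at-1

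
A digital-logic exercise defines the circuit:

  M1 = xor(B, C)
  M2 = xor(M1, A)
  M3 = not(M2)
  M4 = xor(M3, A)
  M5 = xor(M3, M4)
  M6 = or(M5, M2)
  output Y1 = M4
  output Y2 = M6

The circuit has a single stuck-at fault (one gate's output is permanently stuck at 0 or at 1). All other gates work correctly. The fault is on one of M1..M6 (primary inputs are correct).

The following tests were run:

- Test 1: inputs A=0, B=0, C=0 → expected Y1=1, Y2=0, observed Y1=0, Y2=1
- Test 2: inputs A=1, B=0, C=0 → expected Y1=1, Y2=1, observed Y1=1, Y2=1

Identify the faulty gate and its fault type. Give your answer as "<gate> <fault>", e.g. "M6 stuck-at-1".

M2 stuck-at-1

Fault-free values for test 1 (A=0, B=0, C=0): M1=0, M2=0, M3=1, M4=1, M5=0, M6=0, giving Y1=1, Y2=0. Observed Y1=0, Y2=1.
Test 1: faults giving observed Y1=0, Y2=1 are {M1 stuck-at-1, M2 stuck-at-1, M4 stuck-at-0}.
Test 2 (A=1, B=0, C=0): fault-free M1=0, M2=1, M3=0, M4=1, M5=1, M6=1 → Y1=1, Y2=1; observed Y1=1, Y2=1. Eliminates M1 stuck-at-1, M4 stuck-at-0.
Only M2 stuck-at-1 is consistent with every test.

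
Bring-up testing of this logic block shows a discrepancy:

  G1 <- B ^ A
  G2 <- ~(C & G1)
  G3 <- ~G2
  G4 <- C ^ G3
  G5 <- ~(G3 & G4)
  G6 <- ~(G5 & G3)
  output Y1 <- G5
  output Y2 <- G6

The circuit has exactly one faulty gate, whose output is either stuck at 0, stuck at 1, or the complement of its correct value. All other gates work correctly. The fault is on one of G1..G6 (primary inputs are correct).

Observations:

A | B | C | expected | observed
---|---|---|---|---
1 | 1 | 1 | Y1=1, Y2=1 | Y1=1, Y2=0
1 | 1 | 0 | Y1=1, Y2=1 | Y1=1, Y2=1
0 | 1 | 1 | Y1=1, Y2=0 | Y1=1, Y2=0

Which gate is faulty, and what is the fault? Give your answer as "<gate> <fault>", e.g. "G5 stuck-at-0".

Fault-free values for test 1 (A=1, B=1, C=1): G1=0, G2=1, G3=0, G4=1, G5=1, G6=1, giving Y1=1, Y2=1. Observed Y1=1, Y2=0.
Test 1: faults giving observed Y1=1, Y2=0 are {G1 stuck-at-1, G1 inverted output, G2 stuck-at-0, G2 inverted output, G3 stuck-at-1, G3 inverted output, G6 stuck-at-0, G6 inverted output}.
Test 2 (A=1, B=1, C=0): fault-free G1=0, G2=1, G3=0, G4=0, G5=1, G6=1 → Y1=1, Y2=1; observed Y1=1, Y2=1. Eliminates G2 stuck-at-0, G2 inverted output, G3 stuck-at-1, G3 inverted output, G6 stuck-at-0, G6 inverted output.
Test 3 (A=0, B=1, C=1): fault-free G1=1, G2=0, G3=1, G4=0, G5=1, G6=0 → Y1=1, Y2=0; observed Y1=1, Y2=0. Eliminates G1 inverted output.
Only G1 stuck-at-1 is consistent with every test.

G1 stuck-at-1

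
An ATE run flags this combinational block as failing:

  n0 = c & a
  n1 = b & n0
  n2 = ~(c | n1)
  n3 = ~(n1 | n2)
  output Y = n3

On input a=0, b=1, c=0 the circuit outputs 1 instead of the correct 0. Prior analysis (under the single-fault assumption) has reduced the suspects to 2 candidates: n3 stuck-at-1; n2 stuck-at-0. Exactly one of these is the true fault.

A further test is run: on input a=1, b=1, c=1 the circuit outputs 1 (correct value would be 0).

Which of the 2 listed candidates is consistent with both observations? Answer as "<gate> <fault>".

Evaluate each candidate on input a=1, b=1, c=1:
  n3 stuck-at-1: n0=1, n1=1, n2=0, n3=1 [stuck-at-1] → 1 — matches
  n2 stuck-at-0: n0=1, n1=1, n2=0 [stuck-at-0], n3=0 → 0 — eliminated
Only n3 stuck-at-1 reproduces the observed 1.

n3 stuck-at-1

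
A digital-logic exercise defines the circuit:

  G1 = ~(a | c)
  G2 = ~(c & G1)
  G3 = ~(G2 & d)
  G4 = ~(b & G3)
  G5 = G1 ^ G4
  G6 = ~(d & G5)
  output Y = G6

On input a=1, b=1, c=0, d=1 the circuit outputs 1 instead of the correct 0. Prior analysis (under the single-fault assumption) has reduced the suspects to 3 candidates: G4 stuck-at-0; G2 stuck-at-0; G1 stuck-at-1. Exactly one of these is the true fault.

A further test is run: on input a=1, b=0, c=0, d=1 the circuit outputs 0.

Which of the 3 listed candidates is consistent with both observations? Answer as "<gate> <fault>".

Evaluate each candidate on input a=1, b=0, c=0, d=1:
  G4 stuck-at-0: G1=0, G2=1, G3=0, G4=0 [stuck-at-0], G5=0, G6=1 → 1 — eliminated
  G2 stuck-at-0: G1=0, G2=0 [stuck-at-0], G3=1, G4=1, G5=1, G6=0 → 0 — matches
  G1 stuck-at-1: G1=1 [stuck-at-1], G2=1, G3=0, G4=1, G5=0, G6=1 → 1 — eliminated
Only G2 stuck-at-0 reproduces the observed 0.

G2 stuck-at-0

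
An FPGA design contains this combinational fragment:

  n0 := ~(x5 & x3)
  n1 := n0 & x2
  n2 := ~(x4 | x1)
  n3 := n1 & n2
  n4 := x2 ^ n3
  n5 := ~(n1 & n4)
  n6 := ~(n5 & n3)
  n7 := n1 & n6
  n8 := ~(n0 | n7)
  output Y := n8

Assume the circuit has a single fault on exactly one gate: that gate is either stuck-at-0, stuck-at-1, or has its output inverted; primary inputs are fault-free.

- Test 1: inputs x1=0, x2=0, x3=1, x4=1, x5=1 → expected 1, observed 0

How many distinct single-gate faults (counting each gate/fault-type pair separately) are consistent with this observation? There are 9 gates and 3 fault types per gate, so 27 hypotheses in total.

8

Fault-free: n0=0, n1=0, n2=0, n3=0, n4=0, n5=1, n6=1, n7=0, n8=1 → 1. Observed 0.
  n0: stuck-at-1, inverted output ✓; others ✗
  n1: stuck-at-1, inverted output ✓; others ✗
  n2: none of the 3 fault types match ✗
  n3: none of the 3 fault types match ✗
  n4: none of the 3 fault types match ✗
  n5: none of the 3 fault types match ✗
  n6: none of the 3 fault types match ✗
  n7: stuck-at-1, inverted output ✓; others ✗
  n8: stuck-at-0, inverted output ✓; others ✗
Consistent faults: {n0 stuck-at-1, n0 inverted output, n1 stuck-at-1, n1 inverted output, n7 stuck-at-1, n7 inverted output, n8 stuck-at-0, n8 inverted output} — 8 in all.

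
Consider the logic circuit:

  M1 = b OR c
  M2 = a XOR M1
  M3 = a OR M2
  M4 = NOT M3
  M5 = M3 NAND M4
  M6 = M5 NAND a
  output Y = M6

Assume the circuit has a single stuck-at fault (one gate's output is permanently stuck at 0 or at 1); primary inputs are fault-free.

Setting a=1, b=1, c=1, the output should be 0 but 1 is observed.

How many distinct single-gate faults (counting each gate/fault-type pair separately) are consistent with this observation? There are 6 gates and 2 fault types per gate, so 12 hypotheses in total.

Fault-free: M1=1, M2=0, M3=1, M4=0, M5=1, M6=0 → 0. Observed 1.
  M1 stuck-at-0: output 0 ✗
  M1 stuck-at-1: output 0 ✗
  M2 stuck-at-0: output 0 ✗
  M2 stuck-at-1: output 0 ✗
  M3 stuck-at-0: output 0 ✗
  M3 stuck-at-1: output 0 ✗
  M4 stuck-at-0: output 0 ✗
  M4 stuck-at-1: output 1 ✓
  M5 stuck-at-0: output 1 ✓
  M5 stuck-at-1: output 0 ✗
  M6 stuck-at-0: output 0 ✗
  M6 stuck-at-1: output 1 ✓
Consistent faults: {M4 stuck-at-1, M5 stuck-at-0, M6 stuck-at-1} — 3 in all.

3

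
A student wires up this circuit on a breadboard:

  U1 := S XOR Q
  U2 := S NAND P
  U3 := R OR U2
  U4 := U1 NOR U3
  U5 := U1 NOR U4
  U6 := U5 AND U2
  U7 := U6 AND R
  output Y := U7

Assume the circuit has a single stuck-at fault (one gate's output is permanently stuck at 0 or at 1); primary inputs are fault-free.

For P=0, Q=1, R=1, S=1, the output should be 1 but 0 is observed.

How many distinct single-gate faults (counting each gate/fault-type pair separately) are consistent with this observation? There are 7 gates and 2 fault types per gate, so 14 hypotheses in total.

Fault-free: U1=0, U2=1, U3=1, U4=0, U5=1, U6=1, U7=1 → 1. Observed 0.
  U1 stuck-at-0: output 1 ✗
  U1 stuck-at-1: output 0 ✓
  U2 stuck-at-0: output 0 ✓
  U2 stuck-at-1: output 1 ✗
  U3 stuck-at-0: output 0 ✓
  U3 stuck-at-1: output 1 ✗
  U4 stuck-at-0: output 1 ✗
  U4 stuck-at-1: output 0 ✓
  U5 stuck-at-0: output 0 ✓
  U5 stuck-at-1: output 1 ✗
  U6 stuck-at-0: output 0 ✓
  U6 stuck-at-1: output 1 ✗
  U7 stuck-at-0: output 0 ✓
  U7 stuck-at-1: output 1 ✗
Consistent faults: {U1 stuck-at-1, U2 stuck-at-0, U3 stuck-at-0, U4 stuck-at-1, U5 stuck-at-0, U6 stuck-at-0, U7 stuck-at-0} — 7 in all.

7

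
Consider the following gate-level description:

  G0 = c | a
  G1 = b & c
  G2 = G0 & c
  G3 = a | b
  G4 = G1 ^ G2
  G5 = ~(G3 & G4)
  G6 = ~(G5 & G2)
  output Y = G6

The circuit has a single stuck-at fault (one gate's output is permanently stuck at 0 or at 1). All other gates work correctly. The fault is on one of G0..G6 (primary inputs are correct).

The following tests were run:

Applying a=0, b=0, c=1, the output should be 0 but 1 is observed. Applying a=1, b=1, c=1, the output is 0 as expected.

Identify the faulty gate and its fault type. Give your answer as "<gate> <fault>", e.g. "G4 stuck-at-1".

Fault-free values for test 1 (a=0, b=0, c=1): G0=1, G1=0, G2=1, G3=0, G4=1, G5=1, G6=0, giving Y=0. Observed 1.
Test 1: faults giving observed 1 are {G0 stuck-at-0, G2 stuck-at-0, G3 stuck-at-1, G5 stuck-at-0, G6 stuck-at-1}.
Test 2 (a=1, b=1, c=1): fault-free G0=1, G1=1, G2=1, G3=1, G4=0, G5=1, G6=0 → 0; observed 0. Eliminates G0 stuck-at-0, G2 stuck-at-0, G5 stuck-at-0, G6 stuck-at-1.
Only G3 stuck-at-1 is consistent with every test.

G3 stuck-at-1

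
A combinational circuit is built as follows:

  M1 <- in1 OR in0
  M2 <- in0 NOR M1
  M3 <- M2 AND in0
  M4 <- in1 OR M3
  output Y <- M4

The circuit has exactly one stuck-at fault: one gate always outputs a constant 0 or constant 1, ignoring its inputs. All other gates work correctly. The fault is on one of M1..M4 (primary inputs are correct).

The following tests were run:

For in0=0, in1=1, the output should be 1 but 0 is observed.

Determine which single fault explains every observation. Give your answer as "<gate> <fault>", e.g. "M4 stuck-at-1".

Fault-free values for test 1 (in0=0, in1=1): M1=1, M2=0, M3=0, M4=1, giving Y=1. Observed 0.
Test 1: faults giving observed 0 are {M4 stuck-at-0}.
Only M4 stuck-at-0 is consistent with every test.

M4 stuck-at-0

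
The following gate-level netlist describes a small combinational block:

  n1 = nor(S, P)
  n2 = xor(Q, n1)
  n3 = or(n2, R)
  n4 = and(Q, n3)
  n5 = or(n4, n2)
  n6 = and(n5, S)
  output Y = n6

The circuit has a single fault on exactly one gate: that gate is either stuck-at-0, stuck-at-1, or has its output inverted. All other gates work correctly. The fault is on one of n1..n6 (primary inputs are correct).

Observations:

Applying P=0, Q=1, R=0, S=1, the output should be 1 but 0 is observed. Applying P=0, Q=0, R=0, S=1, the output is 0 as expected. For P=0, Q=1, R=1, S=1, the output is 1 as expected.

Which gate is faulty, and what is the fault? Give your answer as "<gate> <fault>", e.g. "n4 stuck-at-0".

Fault-free values for test 1 (P=0, Q=1, R=0, S=1): n1=0, n2=1, n3=1, n4=1, n5=1, n6=1, giving Y=1. Observed 0.
Test 1: faults giving observed 0 are {n1 stuck-at-1, n1 inverted output, n2 stuck-at-0, n2 inverted output, n5 stuck-at-0, n5 inverted output, n6 stuck-at-0, n6 inverted output}.
Test 2 (P=0, Q=0, R=0, S=1): fault-free n1=0, n2=0, n3=0, n4=0, n5=0, n6=0 → 0; observed 0. Eliminates n1 stuck-at-1, n1 inverted output, n2 inverted output, n5 inverted output, n6 inverted output.
Test 3 (P=0, Q=1, R=1, S=1): fault-free n1=0, n2=1, n3=1, n4=1, n5=1, n6=1 → 1; observed 1. Eliminates n5 stuck-at-0, n6 stuck-at-0.
Only n2 stuck-at-0 is consistent with every test.

n2 stuck-at-0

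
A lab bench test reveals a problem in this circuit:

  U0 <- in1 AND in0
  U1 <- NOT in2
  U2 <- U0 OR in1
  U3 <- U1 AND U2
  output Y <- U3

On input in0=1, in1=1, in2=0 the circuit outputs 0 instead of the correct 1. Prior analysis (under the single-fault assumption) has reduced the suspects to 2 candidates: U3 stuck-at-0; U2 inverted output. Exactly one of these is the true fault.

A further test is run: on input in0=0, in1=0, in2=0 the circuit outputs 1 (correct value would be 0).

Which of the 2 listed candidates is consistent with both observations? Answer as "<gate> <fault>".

U2 inverted output

Evaluate each candidate on input in0=0, in1=0, in2=0:
  U3 stuck-at-0: U0=0, U1=1, U2=0, U3=0 [stuck-at-0] → 0 — eliminated
  U2 inverted output: U0=0, U1=1, U2=1 [inverted output], U3=1 → 1 — matches
Only U2 inverted output reproduces the observed 1.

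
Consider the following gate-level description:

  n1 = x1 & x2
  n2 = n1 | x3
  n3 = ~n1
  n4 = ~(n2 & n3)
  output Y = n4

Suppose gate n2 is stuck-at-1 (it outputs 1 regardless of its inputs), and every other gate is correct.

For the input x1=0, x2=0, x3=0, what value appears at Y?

0

Propagate with n2 forced: n1=0, n2=1 [stuck-at-1], n3=1, n4=0.
So Y = 0. (Without the fault it would be 1.)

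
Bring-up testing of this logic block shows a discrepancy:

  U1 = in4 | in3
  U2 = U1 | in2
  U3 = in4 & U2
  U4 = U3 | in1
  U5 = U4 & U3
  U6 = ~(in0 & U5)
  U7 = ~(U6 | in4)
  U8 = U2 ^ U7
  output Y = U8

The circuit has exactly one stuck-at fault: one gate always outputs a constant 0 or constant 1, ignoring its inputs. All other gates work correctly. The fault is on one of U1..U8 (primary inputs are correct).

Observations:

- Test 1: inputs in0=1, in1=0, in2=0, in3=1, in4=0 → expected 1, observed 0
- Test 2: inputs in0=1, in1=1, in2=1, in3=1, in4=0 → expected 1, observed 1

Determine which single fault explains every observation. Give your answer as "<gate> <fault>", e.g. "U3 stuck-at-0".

Fault-free values for test 1 (in0=1, in1=0, in2=0, in3=1, in4=0): U1=1, U2=1, U3=0, U4=0, U5=0, U6=1, U7=0, U8=1, giving Y=1. Observed 0.
Test 1: faults giving observed 0 are {U1 stuck-at-0, U2 stuck-at-0, U3 stuck-at-1, U5 stuck-at-1, U6 stuck-at-0, U7 stuck-at-1, U8 stuck-at-0}.
Test 2 (in0=1, in1=1, in2=1, in3=1, in4=0): fault-free U1=1, U2=1, U3=0, U4=1, U5=0, U6=1, U7=0, U8=1 → 1; observed 1. Eliminates U2 stuck-at-0, U3 stuck-at-1, U5 stuck-at-1, U6 stuck-at-0, U7 stuck-at-1, U8 stuck-at-0.
Only U1 stuck-at-0 is consistent with every test.

U1 stuck-at-0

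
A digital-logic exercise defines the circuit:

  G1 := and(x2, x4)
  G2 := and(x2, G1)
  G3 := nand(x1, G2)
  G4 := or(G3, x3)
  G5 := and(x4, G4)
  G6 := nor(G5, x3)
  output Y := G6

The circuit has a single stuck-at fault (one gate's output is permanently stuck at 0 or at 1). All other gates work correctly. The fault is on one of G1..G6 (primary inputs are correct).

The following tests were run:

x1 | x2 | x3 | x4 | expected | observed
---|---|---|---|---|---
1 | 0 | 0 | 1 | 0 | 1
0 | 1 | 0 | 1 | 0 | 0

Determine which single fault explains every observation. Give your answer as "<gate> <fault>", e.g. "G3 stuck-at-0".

Fault-free values for test 1 (x1=1, x2=0, x3=0, x4=1): G1=0, G2=0, G3=1, G4=1, G5=1, G6=0, giving Y=0. Observed 1.
Test 1: faults giving observed 1 are {G2 stuck-at-1, G3 stuck-at-0, G4 stuck-at-0, G5 stuck-at-0, G6 stuck-at-1}.
Test 2 (x1=0, x2=1, x3=0, x4=1): fault-free G1=1, G2=1, G3=1, G4=1, G5=1, G6=0 → 0; observed 0. Eliminates G3 stuck-at-0, G4 stuck-at-0, G5 stuck-at-0, G6 stuck-at-1.
Only G2 stuck-at-1 is consistent with every test.

G2 stuck-at-1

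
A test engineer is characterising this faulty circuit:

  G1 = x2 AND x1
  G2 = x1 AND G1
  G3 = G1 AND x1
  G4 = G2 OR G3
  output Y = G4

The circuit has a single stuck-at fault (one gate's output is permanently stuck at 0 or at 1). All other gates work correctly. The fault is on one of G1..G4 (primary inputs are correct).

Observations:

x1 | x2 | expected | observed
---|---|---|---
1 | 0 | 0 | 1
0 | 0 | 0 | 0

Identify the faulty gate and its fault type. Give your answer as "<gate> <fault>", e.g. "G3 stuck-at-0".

G1 stuck-at-1

Fault-free values for test 1 (x1=1, x2=0): G1=0, G2=0, G3=0, G4=0, giving Y=0. Observed 1.
Test 1: faults giving observed 1 are {G1 stuck-at-1, G2 stuck-at-1, G3 stuck-at-1, G4 stuck-at-1}.
Test 2 (x1=0, x2=0): fault-free G1=0, G2=0, G3=0, G4=0 → 0; observed 0. Eliminates G2 stuck-at-1, G3 stuck-at-1, G4 stuck-at-1.
Only G1 stuck-at-1 is consistent with every test.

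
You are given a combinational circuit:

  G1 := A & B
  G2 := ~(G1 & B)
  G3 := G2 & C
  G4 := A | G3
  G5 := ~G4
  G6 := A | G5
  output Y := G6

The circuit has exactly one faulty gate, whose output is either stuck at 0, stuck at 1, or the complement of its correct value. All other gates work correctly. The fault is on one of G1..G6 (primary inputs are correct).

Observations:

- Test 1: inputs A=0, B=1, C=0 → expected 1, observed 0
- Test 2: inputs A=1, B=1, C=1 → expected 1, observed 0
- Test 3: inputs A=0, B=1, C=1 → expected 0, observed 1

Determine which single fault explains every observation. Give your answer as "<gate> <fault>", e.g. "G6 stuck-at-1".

G6 inverted output

Fault-free values for test 1 (A=0, B=1, C=0): G1=0, G2=1, G3=0, G4=0, G5=1, G6=1, giving Y=1. Observed 0.
Test 1: faults giving observed 0 are {G3 stuck-at-1, G3 inverted output, G4 stuck-at-1, G4 inverted output, G5 stuck-at-0, G5 inverted output, G6 stuck-at-0, G6 inverted output}.
Test 2 (A=1, B=1, C=1): fault-free G1=1, G2=0, G3=0, G4=1, G5=0, G6=1 → 1; observed 0. Eliminates G3 stuck-at-1, G3 inverted output, G4 stuck-at-1, G4 inverted output, G5 stuck-at-0, G5 inverted output.
Test 3 (A=0, B=1, C=1): fault-free G1=0, G2=1, G3=1, G4=1, G5=0, G6=0 → 0; observed 1. Eliminates G6 stuck-at-0.
Only G6 inverted output is consistent with every test.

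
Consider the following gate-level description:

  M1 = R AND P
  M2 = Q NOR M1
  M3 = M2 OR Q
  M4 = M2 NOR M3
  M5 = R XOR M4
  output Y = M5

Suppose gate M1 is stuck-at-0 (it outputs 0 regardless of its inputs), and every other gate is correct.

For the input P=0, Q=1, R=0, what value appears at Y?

Propagate with M1 forced: M1=0 [stuck-at-0], M2=0, M3=1, M4=0, M5=0.
So Y = 0. (Same as the fault-free value — the fault is masked on this input.)

0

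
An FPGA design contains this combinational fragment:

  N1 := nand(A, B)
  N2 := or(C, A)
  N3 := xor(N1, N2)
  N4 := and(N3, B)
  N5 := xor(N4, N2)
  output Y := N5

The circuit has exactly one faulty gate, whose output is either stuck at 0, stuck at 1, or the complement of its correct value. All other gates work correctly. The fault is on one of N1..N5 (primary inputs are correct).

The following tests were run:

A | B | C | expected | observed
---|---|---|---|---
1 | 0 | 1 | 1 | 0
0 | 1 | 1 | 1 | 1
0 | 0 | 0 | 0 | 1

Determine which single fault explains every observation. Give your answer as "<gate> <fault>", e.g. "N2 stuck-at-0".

N2 inverted output

Fault-free values for test 1 (A=1, B=0, C=1): N1=1, N2=1, N3=0, N4=0, N5=1, giving Y=1. Observed 0.
Test 1: faults giving observed 0 are {N2 stuck-at-0, N2 inverted output, N4 stuck-at-1, N4 inverted output, N5 stuck-at-0, N5 inverted output}.
Test 2 (A=0, B=1, C=1): fault-free N1=1, N2=1, N3=0, N4=0, N5=1 → 1; observed 1. Eliminates N4 stuck-at-1, N4 inverted output, N5 stuck-at-0, N5 inverted output.
Test 3 (A=0, B=0, C=0): fault-free N1=1, N2=0, N3=1, N4=0, N5=0 → 0; observed 1. Eliminates N2 stuck-at-0.
Only N2 inverted output is consistent with every test.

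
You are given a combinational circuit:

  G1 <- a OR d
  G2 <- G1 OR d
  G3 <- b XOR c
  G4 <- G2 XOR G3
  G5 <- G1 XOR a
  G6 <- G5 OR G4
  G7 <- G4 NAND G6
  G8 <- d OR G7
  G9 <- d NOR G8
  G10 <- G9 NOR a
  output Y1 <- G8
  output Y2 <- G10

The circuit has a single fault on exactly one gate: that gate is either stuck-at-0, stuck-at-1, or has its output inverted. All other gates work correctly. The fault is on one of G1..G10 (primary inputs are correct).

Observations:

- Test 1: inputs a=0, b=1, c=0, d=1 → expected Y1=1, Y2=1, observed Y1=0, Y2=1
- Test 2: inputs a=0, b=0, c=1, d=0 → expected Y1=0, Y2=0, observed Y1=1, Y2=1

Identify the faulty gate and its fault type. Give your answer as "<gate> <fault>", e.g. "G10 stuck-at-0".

G8 inverted output

Fault-free values for test 1 (a=0, b=1, c=0, d=1): G1=1, G2=1, G3=1, G4=0, G5=1, G6=1, G7=1, G8=1, G9=0, G10=1, giving Y1=1, Y2=1. Observed Y1=0, Y2=1.
Test 1: faults giving observed Y1=0, Y2=1 are {G8 stuck-at-0, G8 inverted output}.
Test 2 (a=0, b=0, c=1, d=0): fault-free G1=0, G2=0, G3=1, G4=1, G5=0, G6=1, G7=0, G8=0, G9=1, G10=0 → Y1=0, Y2=0; observed Y1=1, Y2=1. Eliminates G8 stuck-at-0.
Only G8 inverted output is consistent with every test.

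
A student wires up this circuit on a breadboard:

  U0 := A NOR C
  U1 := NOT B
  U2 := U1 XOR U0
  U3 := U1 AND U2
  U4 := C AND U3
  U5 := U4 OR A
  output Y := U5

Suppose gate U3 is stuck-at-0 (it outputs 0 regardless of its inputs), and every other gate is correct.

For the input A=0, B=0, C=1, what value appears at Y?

Propagate with U3 forced: U0=0, U1=1, U2=1, U3=0 [stuck-at-0], U4=0, U5=0.
So Y = 0. (Without the fault it would be 1.)

0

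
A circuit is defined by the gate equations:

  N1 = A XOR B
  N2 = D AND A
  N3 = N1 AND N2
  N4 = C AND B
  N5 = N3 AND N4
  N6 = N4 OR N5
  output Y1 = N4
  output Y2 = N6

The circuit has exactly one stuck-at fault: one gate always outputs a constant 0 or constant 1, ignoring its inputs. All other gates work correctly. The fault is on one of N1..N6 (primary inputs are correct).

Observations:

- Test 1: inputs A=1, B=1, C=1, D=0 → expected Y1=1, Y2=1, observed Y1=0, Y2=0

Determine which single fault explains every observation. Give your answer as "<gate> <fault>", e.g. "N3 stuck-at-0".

Fault-free values for test 1 (A=1, B=1, C=1, D=0): N1=0, N2=0, N3=0, N4=1, N5=0, N6=1, giving Y1=1, Y2=1. Observed Y1=0, Y2=0.
Test 1: faults giving observed Y1=0, Y2=0 are {N4 stuck-at-0}.
Only N4 stuck-at-0 is consistent with every test.

N4 stuck-at-0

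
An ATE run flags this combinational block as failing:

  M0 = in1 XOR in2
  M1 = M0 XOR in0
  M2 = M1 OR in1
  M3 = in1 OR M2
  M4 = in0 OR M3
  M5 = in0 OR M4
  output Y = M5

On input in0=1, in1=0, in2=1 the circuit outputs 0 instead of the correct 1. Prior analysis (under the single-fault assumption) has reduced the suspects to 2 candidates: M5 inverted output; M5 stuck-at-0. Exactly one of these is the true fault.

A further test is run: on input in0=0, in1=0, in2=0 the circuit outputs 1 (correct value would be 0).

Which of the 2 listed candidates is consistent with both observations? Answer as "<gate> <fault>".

Evaluate each candidate on input in0=0, in1=0, in2=0:
  M5 inverted output: M0=0, M1=0, M2=0, M3=0, M4=0, M5=1 [inverted output] → 1 — matches
  M5 stuck-at-0: M0=0, M1=0, M2=0, M3=0, M4=0, M5=0 [stuck-at-0] → 0 — eliminated
Only M5 inverted output reproduces the observed 1.

M5 inverted output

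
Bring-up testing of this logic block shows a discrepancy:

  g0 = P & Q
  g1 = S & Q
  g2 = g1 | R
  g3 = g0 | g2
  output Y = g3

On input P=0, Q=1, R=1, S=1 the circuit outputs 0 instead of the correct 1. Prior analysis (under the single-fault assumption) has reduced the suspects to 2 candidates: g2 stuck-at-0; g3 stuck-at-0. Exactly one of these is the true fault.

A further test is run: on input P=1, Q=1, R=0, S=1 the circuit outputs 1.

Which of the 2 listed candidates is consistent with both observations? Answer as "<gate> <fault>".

Evaluate each candidate on input P=1, Q=1, R=0, S=1:
  g2 stuck-at-0: g0=1, g1=1, g2=0 [stuck-at-0], g3=1 → 1 — matches
  g3 stuck-at-0: g0=1, g1=1, g2=1, g3=0 [stuck-at-0] → 0 — eliminated
Only g2 stuck-at-0 reproduces the observed 1.

g2 stuck-at-0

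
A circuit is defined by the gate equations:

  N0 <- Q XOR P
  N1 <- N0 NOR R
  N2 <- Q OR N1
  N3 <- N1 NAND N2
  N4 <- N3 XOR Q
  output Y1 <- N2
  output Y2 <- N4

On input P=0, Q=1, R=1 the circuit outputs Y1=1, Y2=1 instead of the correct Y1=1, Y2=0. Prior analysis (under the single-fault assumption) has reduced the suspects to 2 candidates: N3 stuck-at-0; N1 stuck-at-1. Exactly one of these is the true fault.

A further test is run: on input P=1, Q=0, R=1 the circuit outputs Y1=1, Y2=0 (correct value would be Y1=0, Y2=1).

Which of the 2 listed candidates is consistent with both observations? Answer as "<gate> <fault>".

N1 stuck-at-1

Evaluate each candidate on input P=1, Q=0, R=1:
  N3 stuck-at-0: N0=1, N1=0, N2=0, N3=0 [stuck-at-0], N4=0 → Y1=0, Y2=0 — eliminated
  N1 stuck-at-1: N0=1, N1=1 [stuck-at-1], N2=1, N3=0, N4=0 → Y1=1, Y2=0 — matches
Only N1 stuck-at-1 reproduces the observed Y1=1, Y2=0.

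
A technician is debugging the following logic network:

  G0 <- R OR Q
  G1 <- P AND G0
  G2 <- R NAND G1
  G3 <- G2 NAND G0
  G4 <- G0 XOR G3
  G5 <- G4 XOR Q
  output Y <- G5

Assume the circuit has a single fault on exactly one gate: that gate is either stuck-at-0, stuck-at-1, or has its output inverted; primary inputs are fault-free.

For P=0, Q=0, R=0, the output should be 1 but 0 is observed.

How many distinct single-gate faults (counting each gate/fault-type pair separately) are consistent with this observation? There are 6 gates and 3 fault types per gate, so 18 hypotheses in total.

6

Fault-free: G0=0, G1=0, G2=1, G3=1, G4=1, G5=1 → 1. Observed 0.
  G0: none of the 3 fault types match ✗
  G1: none of the 3 fault types match ✗
  G2: none of the 3 fault types match ✗
  G3: stuck-at-0, inverted output ✓; others ✗
  G4: stuck-at-0, inverted output ✓; others ✗
  G5: stuck-at-0, inverted output ✓; others ✗
Consistent faults: {G3 stuck-at-0, G3 inverted output, G4 stuck-at-0, G4 inverted output, G5 stuck-at-0, G5 inverted output} — 6 in all.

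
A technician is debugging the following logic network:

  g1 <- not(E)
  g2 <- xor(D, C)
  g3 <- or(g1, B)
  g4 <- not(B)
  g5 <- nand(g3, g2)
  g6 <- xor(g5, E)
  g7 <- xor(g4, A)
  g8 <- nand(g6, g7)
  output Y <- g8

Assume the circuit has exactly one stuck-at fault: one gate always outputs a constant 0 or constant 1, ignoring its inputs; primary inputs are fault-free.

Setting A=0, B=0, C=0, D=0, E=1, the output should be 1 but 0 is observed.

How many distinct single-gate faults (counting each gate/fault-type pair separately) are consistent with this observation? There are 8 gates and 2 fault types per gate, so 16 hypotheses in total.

Fault-free: g1=0, g2=0, g3=0, g4=1, g5=1, g6=0, g7=1, g8=1 → 1. Observed 0.
  g1: none of the 2 fault types match ✗
  g2: none of the 2 fault types match ✗
  g3: none of the 2 fault types match ✗
  g4: none of the 2 fault types match ✗
  g5: stuck-at-0 ✓; others ✗
  g6: stuck-at-1 ✓; others ✗
  g7: none of the 2 fault types match ✗
  g8: stuck-at-0 ✓; others ✗
Consistent faults: {g5 stuck-at-0, g6 stuck-at-1, g8 stuck-at-0} — 3 in all.

3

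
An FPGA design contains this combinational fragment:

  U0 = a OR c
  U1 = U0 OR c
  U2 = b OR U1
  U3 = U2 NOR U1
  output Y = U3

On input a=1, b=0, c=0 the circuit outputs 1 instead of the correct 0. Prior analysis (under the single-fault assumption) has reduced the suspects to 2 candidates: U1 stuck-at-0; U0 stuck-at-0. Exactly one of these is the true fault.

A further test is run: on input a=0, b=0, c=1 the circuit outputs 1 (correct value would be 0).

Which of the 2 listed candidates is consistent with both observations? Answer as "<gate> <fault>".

Evaluate each candidate on input a=0, b=0, c=1:
  U1 stuck-at-0: U0=1, U1=0 [stuck-at-0], U2=0, U3=1 → 1 — matches
  U0 stuck-at-0: U0=0 [stuck-at-0], U1=1, U2=1, U3=0 → 0 — eliminated
Only U1 stuck-at-0 reproduces the observed 1.

U1 stuck-at-0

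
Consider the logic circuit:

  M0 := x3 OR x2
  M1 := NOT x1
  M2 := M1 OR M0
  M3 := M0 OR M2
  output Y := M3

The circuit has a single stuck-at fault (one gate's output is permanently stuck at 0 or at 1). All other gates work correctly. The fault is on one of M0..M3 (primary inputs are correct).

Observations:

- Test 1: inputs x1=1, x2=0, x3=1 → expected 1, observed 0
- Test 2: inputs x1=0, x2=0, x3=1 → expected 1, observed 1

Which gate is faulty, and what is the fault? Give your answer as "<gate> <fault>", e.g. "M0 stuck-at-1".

M0 stuck-at-0

Fault-free values for test 1 (x1=1, x2=0, x3=1): M0=1, M1=0, M2=1, M3=1, giving Y=1. Observed 0.
Test 1: faults giving observed 0 are {M0 stuck-at-0, M3 stuck-at-0}.
Test 2 (x1=0, x2=0, x3=1): fault-free M0=1, M1=1, M2=1, M3=1 → 1; observed 1. Eliminates M3 stuck-at-0.
Only M0 stuck-at-0 is consistent with every test.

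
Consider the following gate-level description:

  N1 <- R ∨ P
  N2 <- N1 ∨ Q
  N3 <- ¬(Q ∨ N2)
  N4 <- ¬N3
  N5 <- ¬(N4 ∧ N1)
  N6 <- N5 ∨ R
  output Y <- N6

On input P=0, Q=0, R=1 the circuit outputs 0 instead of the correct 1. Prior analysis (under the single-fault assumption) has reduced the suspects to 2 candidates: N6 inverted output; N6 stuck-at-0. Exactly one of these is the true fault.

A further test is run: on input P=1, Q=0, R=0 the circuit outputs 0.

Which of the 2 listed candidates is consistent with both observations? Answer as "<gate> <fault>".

Evaluate each candidate on input P=1, Q=0, R=0:
  N6 inverted output: N1=1, N2=1, N3=0, N4=1, N5=0, N6=1 [inverted output] → 1 — eliminated
  N6 stuck-at-0: N1=1, N2=1, N3=0, N4=1, N5=0, N6=0 [stuck-at-0] → 0 — matches
Only N6 stuck-at-0 reproduces the observed 0.

N6 stuck-at-0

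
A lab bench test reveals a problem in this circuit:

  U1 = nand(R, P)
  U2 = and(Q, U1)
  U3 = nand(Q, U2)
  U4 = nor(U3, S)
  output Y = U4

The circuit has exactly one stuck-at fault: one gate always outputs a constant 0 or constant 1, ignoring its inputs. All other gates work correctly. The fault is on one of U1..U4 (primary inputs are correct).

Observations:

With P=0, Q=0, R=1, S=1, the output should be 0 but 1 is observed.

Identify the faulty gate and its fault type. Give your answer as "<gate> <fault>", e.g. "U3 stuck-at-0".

Fault-free values for test 1 (P=0, Q=0, R=1, S=1): U1=1, U2=0, U3=1, U4=0, giving Y=0. Observed 1.
Test 1: faults giving observed 1 are {U4 stuck-at-1}.
Only U4 stuck-at-1 is consistent with every test.

U4 stuck-at-1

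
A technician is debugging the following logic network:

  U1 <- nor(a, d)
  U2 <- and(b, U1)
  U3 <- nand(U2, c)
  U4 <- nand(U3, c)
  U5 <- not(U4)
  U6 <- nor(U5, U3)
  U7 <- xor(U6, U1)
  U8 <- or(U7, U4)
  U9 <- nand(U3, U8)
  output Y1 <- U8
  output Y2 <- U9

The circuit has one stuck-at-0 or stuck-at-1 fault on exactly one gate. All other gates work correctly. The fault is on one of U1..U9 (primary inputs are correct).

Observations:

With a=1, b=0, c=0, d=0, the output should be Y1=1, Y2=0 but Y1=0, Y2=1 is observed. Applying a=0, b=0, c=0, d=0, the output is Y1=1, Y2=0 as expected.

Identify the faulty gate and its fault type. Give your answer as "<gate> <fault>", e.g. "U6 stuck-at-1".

Fault-free values for test 1 (a=1, b=0, c=0, d=0): U1=0, U2=0, U3=1, U4=1, U5=0, U6=0, U7=0, U8=1, U9=0, giving Y1=1, Y2=0. Observed Y1=0, Y2=1.
Test 1: faults giving observed Y1=0, Y2=1 are {U4 stuck-at-0, U8 stuck-at-0}.
Test 2 (a=0, b=0, c=0, d=0): fault-free U1=1, U2=0, U3=1, U4=1, U5=0, U6=0, U7=1, U8=1, U9=0 → Y1=1, Y2=0; observed Y1=1, Y2=0. Eliminates U8 stuck-at-0.
Only U4 stuck-at-0 is consistent with every test.

U4 stuck-at-0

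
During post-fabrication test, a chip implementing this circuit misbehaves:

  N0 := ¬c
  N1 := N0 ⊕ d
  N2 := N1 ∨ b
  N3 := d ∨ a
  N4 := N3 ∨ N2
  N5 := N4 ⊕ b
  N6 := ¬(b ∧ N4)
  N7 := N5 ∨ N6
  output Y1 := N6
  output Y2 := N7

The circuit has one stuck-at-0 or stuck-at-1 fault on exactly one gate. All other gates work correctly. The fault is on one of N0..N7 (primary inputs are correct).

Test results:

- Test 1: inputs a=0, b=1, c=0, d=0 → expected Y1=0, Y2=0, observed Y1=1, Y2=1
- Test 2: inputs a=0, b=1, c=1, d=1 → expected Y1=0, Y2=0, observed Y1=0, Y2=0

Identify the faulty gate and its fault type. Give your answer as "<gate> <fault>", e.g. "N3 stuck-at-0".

N2 stuck-at-0

Fault-free values for test 1 (a=0, b=1, c=0, d=0): N0=1, N1=1, N2=1, N3=0, N4=1, N5=0, N6=0, N7=0, giving Y1=0, Y2=0. Observed Y1=1, Y2=1.
Test 1: faults giving observed Y1=1, Y2=1 are {N2 stuck-at-0, N4 stuck-at-0, N6 stuck-at-1}.
Test 2 (a=0, b=1, c=1, d=1): fault-free N0=0, N1=1, N2=1, N3=1, N4=1, N5=0, N6=0, N7=0 → Y1=0, Y2=0; observed Y1=0, Y2=0. Eliminates N4 stuck-at-0, N6 stuck-at-1.
Only N2 stuck-at-0 is consistent with every test.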